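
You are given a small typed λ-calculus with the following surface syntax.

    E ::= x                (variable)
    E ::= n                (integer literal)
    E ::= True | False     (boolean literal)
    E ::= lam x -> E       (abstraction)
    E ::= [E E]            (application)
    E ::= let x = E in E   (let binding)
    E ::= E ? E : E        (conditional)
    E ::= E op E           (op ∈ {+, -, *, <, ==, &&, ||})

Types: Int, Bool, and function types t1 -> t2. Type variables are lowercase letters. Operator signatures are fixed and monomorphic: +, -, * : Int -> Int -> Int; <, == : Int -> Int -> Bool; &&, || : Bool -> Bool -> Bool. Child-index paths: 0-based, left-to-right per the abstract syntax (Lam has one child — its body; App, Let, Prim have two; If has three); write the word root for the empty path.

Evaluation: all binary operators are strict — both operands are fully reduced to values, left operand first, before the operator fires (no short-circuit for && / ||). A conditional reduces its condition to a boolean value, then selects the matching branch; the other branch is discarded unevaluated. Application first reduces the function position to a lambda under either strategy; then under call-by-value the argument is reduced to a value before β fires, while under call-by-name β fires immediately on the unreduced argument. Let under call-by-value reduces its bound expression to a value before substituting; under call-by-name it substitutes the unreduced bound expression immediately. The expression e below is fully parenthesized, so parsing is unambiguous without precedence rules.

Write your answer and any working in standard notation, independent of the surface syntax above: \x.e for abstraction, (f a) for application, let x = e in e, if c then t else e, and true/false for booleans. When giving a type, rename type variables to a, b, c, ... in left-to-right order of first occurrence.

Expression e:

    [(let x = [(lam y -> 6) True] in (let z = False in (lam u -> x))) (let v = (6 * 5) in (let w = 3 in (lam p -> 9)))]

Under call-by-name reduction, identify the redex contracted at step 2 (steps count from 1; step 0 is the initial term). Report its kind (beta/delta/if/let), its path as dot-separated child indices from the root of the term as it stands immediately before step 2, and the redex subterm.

Working:
step 0: ((let x = ((\y.6) true) in (let z = false in (\u.x))) (let v = (6 * 5) in (let w = 3 in (\p.9))))
step 1: [let@0] ((let z = false in (\u.((\y.6) true))) (let v = (6 * 5) in (let w = 3 in (\p.9))))
step 2: [let@0] ((\u.((\y.6) true)) (let v = (6 * 5) in (let w = 3 in (\p.9))))

Answer: let at 0 : (let z = false in (\u.((\y.6) true)))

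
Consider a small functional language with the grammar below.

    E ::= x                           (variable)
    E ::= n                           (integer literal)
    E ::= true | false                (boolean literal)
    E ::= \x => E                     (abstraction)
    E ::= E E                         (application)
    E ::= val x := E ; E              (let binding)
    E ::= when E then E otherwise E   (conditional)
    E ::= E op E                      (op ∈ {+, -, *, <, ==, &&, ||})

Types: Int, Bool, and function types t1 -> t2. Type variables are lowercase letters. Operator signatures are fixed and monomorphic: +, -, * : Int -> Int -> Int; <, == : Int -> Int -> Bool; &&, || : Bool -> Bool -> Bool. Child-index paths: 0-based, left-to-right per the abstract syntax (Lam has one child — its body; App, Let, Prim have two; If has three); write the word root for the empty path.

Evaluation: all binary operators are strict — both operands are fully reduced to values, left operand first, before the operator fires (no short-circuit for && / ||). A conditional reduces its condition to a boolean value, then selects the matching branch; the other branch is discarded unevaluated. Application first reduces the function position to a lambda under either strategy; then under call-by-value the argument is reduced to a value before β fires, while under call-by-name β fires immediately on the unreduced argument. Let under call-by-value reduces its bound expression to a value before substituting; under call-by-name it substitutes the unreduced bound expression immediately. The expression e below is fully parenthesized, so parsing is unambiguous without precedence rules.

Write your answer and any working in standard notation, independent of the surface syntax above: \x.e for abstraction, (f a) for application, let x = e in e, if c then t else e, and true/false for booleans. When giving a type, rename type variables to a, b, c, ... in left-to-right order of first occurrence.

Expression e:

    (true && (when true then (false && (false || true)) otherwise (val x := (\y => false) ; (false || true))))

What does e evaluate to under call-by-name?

Working:
step 0: (true && (if true then (false && (false || true)) else (let x = (\y.false) in (false || true))))
step 1: [if@1] (true && (false && (false || true)))
step 2: [delta@1.1] (true && (false && true))
step 3: [delta@1] (true && false)
step 4: [delta@root] false

Answer: false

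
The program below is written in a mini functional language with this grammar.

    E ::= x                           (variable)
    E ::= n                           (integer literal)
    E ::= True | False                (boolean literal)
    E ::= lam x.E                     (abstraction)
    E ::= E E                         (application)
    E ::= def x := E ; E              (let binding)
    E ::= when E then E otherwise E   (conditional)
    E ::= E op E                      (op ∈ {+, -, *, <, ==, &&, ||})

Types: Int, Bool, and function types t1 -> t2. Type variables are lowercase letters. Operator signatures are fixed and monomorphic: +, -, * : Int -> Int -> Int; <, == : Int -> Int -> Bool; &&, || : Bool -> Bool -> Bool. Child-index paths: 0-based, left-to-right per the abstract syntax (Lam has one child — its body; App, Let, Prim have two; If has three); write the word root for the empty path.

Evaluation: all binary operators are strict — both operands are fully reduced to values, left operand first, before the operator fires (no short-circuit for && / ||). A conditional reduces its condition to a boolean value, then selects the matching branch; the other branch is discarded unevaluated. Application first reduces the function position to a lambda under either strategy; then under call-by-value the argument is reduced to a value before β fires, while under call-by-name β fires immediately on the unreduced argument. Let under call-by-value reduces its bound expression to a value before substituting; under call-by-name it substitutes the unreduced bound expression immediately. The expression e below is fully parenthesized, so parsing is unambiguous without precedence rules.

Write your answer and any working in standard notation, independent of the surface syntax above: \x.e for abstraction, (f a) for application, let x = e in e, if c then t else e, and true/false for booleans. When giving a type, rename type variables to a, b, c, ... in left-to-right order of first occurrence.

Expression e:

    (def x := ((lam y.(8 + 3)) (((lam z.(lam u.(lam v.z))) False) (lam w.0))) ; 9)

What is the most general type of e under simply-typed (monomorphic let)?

Answer: Int

Derivation:
  unify Int ~ Int
  unify Int ~ Int
\y._ : a -> Int
z : b
\v._ : d -> b
\u._ : c -> d -> b
\z._ : b -> c -> d -> b
  unify b -> c -> d -> b ~ Bool -> e
  unify b ~ Bool
  unify c -> d -> Bool ~ e
_ _ : c -> d -> Bool
\w._ : f -> Int
  unify c -> d -> Bool ~ (f -> Int) -> g
  unify c ~ f -> Int
  unify d -> Bool ~ g
_ _ : d -> Bool
  unify a -> Int ~ (d -> Bool) -> h
  unify a ~ d -> Bool
  unify Int ~ h
_ _ : Int
let x : Int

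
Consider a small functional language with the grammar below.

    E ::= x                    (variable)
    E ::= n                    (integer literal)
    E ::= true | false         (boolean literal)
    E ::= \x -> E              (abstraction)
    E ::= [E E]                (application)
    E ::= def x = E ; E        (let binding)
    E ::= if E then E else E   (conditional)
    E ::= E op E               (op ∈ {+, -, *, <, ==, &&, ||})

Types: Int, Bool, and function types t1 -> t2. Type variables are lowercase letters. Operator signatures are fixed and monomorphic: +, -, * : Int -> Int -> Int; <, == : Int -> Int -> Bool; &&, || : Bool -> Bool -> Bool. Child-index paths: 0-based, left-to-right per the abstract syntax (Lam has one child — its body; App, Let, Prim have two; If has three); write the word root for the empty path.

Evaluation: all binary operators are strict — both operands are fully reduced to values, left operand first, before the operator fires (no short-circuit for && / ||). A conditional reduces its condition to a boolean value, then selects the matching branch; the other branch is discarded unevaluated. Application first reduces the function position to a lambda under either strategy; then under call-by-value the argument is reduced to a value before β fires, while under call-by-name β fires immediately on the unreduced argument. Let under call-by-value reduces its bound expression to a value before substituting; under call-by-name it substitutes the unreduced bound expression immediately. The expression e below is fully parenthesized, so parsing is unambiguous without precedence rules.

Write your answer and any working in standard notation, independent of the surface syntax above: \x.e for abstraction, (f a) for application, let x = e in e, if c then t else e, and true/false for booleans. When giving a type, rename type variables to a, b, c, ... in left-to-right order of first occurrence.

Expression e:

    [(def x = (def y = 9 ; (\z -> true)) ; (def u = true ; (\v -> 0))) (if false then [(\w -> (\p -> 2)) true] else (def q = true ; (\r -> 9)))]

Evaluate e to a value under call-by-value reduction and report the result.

Working:
step 0: ((let x = (let y = 9 in (\z.true)) in (let u = true in (\v.0))) (if false then ((\w.(\p.2)) true) else (let q = true in (\r.9))))
step 1: [let@0.0] ((let x = (\z.true) in (let u = true in (\v.0))) (if false then ((\w.(\p.2)) true) else (let q = true in (\r.9))))
step 2: [let@0] ((let u = true in (\v.0)) (if false then ((\w.(\p.2)) true) else (let q = true in (\r.9))))
step 3: [let@0] ((\v.0) (if false then ((\w.(\p.2)) true) else (let q = true in (\r.9))))
step 4: [if@1] ((\v.0) (let q = true in (\r.9)))
step 5: [let@1] ((\v.0) (\r.9))
step 6: [beta@root] 0

Answer: 0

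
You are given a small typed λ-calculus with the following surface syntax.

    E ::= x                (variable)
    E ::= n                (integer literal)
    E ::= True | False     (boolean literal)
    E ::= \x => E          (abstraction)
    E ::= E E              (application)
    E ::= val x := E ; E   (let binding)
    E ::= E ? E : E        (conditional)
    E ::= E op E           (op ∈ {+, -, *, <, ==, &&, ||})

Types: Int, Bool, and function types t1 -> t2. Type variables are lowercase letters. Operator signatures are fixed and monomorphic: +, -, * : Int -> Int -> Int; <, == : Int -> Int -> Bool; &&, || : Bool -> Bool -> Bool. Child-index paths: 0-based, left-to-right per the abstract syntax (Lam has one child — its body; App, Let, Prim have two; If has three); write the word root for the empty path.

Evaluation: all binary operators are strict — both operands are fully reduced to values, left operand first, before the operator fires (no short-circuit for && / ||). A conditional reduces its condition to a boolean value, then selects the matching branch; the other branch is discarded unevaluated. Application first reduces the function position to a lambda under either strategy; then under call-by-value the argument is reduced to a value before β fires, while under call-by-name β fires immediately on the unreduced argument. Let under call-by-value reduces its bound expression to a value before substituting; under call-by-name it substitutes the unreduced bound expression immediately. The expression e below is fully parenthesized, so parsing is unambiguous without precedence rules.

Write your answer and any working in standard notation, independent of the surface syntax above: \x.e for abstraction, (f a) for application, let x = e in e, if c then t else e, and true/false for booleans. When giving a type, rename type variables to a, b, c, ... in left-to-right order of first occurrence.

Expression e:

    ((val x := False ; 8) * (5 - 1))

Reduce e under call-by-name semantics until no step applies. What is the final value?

Answer: 32

Working:
step 0: ((let x = false in 8) * (5 - 1))
step 1: [let@0] (8 * (5 - 1))
step 2: [delta@1] (8 * 4)
step 3: [delta@root] 32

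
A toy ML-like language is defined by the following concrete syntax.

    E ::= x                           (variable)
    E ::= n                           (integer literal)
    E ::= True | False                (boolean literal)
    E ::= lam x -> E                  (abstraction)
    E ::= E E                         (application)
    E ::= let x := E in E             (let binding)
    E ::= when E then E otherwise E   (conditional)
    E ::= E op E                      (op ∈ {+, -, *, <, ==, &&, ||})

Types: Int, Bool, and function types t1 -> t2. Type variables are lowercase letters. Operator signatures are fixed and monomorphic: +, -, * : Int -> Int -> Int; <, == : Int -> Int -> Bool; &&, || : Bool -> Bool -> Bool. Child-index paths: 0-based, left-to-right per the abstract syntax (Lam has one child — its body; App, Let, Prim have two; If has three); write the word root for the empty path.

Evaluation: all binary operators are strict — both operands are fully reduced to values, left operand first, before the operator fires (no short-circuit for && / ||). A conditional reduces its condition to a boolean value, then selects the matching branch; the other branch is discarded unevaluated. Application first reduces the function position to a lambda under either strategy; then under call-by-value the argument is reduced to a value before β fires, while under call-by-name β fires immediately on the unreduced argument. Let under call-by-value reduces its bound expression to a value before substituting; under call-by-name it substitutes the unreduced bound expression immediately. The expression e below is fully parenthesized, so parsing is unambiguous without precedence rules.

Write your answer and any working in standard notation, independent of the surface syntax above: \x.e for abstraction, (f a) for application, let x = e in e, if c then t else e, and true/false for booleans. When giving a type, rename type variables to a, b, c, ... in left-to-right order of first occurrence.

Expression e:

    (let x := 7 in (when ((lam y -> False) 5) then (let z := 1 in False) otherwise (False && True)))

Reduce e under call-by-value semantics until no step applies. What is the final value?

Working:
step 0: (let x = 7 in (if ((\y.false) 5) then (let z = 1 in false) else (false && true)))
step 1: [let@root] (if ((\y.false) 5) then (let z = 1 in false) else (false && true))
step 2: [beta@0] (if false then (let z = 1 in false) else (false && true))
step 3: [if@root] (false && true)
step 4: [delta@root] false

Answer: false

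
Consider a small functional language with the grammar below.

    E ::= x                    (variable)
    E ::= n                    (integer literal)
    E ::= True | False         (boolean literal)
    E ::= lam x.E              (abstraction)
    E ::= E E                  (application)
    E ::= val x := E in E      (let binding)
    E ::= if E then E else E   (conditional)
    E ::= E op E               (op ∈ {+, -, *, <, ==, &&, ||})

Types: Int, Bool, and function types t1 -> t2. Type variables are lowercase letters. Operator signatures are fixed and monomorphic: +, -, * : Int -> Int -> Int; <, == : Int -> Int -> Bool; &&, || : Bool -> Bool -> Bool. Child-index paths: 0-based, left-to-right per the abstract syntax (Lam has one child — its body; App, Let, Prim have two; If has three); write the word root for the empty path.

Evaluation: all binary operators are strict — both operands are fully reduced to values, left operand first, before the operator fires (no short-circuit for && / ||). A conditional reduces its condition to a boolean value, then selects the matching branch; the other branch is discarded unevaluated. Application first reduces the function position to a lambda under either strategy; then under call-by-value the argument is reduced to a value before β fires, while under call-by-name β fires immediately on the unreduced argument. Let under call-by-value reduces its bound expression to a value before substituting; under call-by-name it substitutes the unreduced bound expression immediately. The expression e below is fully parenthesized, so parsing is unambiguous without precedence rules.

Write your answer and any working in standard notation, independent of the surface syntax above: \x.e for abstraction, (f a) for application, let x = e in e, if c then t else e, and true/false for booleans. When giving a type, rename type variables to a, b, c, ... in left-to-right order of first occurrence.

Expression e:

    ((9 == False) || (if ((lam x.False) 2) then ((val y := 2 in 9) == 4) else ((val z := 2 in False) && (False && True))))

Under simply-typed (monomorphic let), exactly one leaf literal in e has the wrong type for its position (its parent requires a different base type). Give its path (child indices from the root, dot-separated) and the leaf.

Working:
  unify Int ~ Int
  unify Bool ~ Int
  FAIL: mismatch Bool ~ Int

Answer: 0.1 : false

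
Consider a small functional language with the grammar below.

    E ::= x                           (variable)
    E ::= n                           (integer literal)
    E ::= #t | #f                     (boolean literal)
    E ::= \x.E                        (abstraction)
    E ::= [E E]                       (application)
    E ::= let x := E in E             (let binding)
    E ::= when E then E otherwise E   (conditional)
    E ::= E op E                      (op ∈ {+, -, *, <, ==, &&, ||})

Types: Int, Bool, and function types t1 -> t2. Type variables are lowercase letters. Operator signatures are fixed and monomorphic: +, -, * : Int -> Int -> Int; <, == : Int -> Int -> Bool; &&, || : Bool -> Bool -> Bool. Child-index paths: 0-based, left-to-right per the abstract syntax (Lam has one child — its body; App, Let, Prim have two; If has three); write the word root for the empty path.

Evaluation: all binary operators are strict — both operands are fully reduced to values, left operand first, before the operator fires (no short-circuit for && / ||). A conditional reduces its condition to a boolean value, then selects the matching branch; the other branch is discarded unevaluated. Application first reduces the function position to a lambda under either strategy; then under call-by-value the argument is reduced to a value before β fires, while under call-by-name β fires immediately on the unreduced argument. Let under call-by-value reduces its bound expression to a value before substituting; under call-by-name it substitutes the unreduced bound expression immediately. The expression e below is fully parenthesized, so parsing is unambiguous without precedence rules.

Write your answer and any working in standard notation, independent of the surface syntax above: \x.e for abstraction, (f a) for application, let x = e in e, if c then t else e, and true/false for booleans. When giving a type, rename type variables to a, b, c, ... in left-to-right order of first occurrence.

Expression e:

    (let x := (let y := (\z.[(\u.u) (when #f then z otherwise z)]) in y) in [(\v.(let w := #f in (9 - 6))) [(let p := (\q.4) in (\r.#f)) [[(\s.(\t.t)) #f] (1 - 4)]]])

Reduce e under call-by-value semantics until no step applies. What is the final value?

Trace:
step 0: (let x = (let y = (\z.((\u.u) (if false then z else z))) in y) in ((\v.(let w = false in (9 - 6))) ((let p = (\q.4) in (\r.false)) (((\s.(\t.t)) false) (1 - 4)))))
step 1: [let@0] (let x = (\z.((\u.u) (if false then z else z))) in ((\v.(let w = false in (9 - 6))) ((let p = (\q.4) in (\r.false)) (((\s.(\t.t)) false) (1 - 4)))))
step 2: [let@root] ((\v.(let w = false in (9 - 6))) ((let p = (\q.4) in (\r.false)) (((\s.(\t.t)) false) (1 - 4))))
step 3: [let@1.0] ((\v.(let w = false in (9 - 6))) ((\r.false) (((\s.(\t.t)) false) (1 - 4))))
step 4: [beta@1.1.0] ((\v.(let w = false in (9 - 6))) ((\r.false) ((\t.t) (1 - 4))))
step 5: [delta@1.1.1] ((\v.(let w = false in (9 - 6))) ((\r.false) ((\t.t) -3)))
step 6: [beta@1.1] ((\v.(let w = false in (9 - 6))) ((\r.false) -3))
step 7: [beta@1] ((\v.(let w = false in (9 - 6))) false)
step 8: [beta@root] (let w = false in (9 - 6))
step 9: [let@root] (9 - 6)
step 10: [delta@root] 3

Answer: 3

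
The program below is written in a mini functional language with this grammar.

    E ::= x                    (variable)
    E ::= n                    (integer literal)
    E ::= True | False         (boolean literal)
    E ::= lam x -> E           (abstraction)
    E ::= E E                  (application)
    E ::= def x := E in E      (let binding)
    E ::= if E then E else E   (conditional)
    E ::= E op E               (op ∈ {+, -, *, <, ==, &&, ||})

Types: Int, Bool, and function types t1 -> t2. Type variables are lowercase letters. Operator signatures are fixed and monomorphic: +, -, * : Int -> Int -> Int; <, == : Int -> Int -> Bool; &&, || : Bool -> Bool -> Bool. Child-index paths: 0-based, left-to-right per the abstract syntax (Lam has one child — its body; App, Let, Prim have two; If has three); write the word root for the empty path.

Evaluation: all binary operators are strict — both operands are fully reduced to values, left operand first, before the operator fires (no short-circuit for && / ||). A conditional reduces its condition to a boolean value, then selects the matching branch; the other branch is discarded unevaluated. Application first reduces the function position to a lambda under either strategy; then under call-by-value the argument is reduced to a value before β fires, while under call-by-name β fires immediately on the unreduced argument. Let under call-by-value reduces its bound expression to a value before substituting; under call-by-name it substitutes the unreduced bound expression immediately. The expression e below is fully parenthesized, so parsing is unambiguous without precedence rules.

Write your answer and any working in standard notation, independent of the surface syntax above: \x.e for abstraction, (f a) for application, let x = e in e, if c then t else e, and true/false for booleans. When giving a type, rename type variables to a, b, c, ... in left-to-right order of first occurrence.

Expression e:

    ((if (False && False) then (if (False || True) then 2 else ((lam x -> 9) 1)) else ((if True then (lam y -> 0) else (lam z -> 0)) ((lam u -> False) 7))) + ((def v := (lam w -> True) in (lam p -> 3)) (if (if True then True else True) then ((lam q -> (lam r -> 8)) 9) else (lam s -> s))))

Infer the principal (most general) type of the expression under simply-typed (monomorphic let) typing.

Answer: Int

Derivation:
  unify Bool ~ Bool
  unify Bool ~ Bool
  unify Bool ~ Bool
  unify Bool ~ Bool
  unify Bool ~ Bool
  unify Bool ~ Bool
\x._ : a -> Int
  unify a -> Int ~ Int -> b
  unify a ~ Int
  unify Int ~ b
_ _ : Int
  unify Int ~ Int
  unify Bool ~ Bool
\y._ : c -> Int
\z._ : d -> Int
  unify c -> Int ~ d -> Int
  unify c ~ d
  unify Int ~ Int
\u._ : e -> Bool
  unify e -> Bool ~ Int -> f
  unify e ~ Int
  unify Bool ~ f
_ _ : Bool
  unify d -> Int ~ Bool -> g
  unify d ~ Bool
  unify Int ~ g
_ _ : Int
  unify Int ~ Int
  unify Int ~ Int
\w._ : h -> Bool
let v : h -> Bool
\p._ : i -> Int
  unify Bool ~ Bool
  unify Bool ~ Bool
  unify Bool ~ Bool
\r._ : k -> Int
\q._ : j -> k -> Int
  unify j -> k -> Int ~ Int -> l
  unify j ~ Int
  unify k -> Int ~ l
_ _ : k -> Int
s : m
\s._ : m -> m
  unify k -> Int ~ m -> m
  unify k ~ m
  unify Int ~ m
  unify i -> Int ~ (Int -> Int) -> n
  unify i ~ Int -> Int
  unify Int ~ n
_ _ : Int
  unify Int ~ Int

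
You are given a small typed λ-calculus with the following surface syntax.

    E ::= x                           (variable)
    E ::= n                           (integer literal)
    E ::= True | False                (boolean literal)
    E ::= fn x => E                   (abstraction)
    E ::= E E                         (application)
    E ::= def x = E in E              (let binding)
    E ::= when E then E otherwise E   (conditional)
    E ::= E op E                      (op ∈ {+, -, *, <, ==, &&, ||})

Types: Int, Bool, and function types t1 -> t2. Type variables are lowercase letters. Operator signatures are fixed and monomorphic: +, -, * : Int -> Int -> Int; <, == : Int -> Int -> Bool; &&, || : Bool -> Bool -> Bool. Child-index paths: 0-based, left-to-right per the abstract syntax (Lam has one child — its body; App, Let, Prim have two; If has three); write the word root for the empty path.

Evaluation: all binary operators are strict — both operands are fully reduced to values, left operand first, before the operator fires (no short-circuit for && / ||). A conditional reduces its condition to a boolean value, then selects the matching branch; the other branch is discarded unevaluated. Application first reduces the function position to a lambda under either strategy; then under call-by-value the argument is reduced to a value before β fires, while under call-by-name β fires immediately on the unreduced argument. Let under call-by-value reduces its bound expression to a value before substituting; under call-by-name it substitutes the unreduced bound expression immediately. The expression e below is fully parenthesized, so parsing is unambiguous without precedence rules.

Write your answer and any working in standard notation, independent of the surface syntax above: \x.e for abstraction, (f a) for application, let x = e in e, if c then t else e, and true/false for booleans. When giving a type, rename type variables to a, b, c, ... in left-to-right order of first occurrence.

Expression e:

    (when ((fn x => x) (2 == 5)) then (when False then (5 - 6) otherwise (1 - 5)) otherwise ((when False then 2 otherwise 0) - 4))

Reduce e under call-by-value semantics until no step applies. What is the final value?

Working:
step 0: (if ((\x.x) (2 == 5)) then (if false then (5 - 6) else (1 - 5)) else ((if false then 2 else 0) - 4))
step 1: [delta@0.1] (if ((\x.x) false) then (if false then (5 - 6) else (1 - 5)) else ((if false then 2 else 0) - 4))
step 2: [beta@0] (if false then (if false then (5 - 6) else (1 - 5)) else ((if false then 2 else 0) - 4))
step 3: [if@root] ((if false then 2 else 0) - 4)
step 4: [if@0] (0 - 4)
step 5: [delta@root] -4

Answer: -4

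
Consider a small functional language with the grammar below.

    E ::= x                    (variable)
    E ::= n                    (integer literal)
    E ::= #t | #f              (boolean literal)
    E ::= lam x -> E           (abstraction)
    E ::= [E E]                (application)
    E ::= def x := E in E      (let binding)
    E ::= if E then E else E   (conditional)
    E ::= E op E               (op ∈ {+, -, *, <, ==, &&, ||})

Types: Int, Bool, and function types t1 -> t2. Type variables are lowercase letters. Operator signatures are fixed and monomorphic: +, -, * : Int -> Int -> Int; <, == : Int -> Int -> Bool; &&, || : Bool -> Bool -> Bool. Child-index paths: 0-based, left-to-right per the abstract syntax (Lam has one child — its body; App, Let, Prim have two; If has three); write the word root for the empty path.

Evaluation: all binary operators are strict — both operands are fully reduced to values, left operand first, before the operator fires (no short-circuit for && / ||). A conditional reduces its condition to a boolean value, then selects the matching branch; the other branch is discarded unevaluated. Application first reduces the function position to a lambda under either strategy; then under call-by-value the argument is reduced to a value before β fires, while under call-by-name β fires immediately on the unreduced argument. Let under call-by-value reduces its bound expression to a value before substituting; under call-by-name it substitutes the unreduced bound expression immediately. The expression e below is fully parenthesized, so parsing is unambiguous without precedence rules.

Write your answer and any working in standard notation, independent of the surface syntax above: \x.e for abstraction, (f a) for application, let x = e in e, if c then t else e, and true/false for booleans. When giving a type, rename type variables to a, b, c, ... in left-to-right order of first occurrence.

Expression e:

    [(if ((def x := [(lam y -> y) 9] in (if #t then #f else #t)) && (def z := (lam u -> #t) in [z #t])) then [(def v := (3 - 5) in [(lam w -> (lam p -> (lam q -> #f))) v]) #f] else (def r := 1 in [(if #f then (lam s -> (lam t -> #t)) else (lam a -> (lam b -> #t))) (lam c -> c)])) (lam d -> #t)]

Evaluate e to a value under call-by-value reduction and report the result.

Working:
step 0: ((if ((let x = ((\y.y) 9) in (if true then false else true)) && (let z = (\u.true) in (z true))) then ((let v = (3 - 5) in ((\w.(\p.(\q.false))) v)) false) else (let r = 1 in ((if false then (\s.(\t.true)) else (\a.(\b.true))) (\c.c)))) (\d.true))
step 1: [beta@0.0.0.0] ((if ((let x = 9 in (if true then false else true)) && (let z = (\u.true) in (z true))) then ((let v = (3 - 5) in ((\w.(\p.(\q.false))) v)) false) else (let r = 1 in ((if false then (\s.(\t.true)) else (\a.(\b.true))) (\c.c)))) (\d.true))
step 2: [let@0.0.0] ((if ((if true then false else true) && (let z = (\u.true) in (z true))) then ((let v = (3 - 5) in ((\w.(\p.(\q.false))) v)) false) else (let r = 1 in ((if false then (\s.(\t.true)) else (\a.(\b.true))) (\c.c)))) (\d.true))
step 3: [if@0.0.0] ((if (false && (let z = (\u.true) in (z true))) then ((let v = (3 - 5) in ((\w.(\p.(\q.false))) v)) false) else (let r = 1 in ((if false then (\s.(\t.true)) else (\a.(\b.true))) (\c.c)))) (\d.true))
step 4: [let@0.0.1] ((if (false && ((\u.true) true)) then ((let v = (3 - 5) in ((\w.(\p.(\q.false))) v)) false) else (let r = 1 in ((if false then (\s.(\t.true)) else (\a.(\b.true))) (\c.c)))) (\d.true))
step 5: [beta@0.0.1] ((if (false && true) then ((let v = (3 - 5) in ((\w.(\p.(\q.false))) v)) false) else (let r = 1 in ((if false then (\s.(\t.true)) else (\a.(\b.true))) (\c.c)))) (\d.true))
step 6: [delta@0.0] ((if false then ((let v = (3 - 5) in ((\w.(\p.(\q.false))) v)) false) else (let r = 1 in ((if false then (\s.(\t.true)) else (\a.(\b.true))) (\c.c)))) (\d.true))
step 7: [if@0] ((let r = 1 in ((if false then (\s.(\t.true)) else (\a.(\b.true))) (\c.c))) (\d.true))
step 8: [let@0] (((if false then (\s.(\t.true)) else (\a.(\b.true))) (\c.c)) (\d.true))
step 9: [if@0.0] (((\a.(\b.true)) (\c.c)) (\d.true))
step 10: [beta@0] ((\b.true) (\d.true))
step 11: [beta@root] true

Answer: true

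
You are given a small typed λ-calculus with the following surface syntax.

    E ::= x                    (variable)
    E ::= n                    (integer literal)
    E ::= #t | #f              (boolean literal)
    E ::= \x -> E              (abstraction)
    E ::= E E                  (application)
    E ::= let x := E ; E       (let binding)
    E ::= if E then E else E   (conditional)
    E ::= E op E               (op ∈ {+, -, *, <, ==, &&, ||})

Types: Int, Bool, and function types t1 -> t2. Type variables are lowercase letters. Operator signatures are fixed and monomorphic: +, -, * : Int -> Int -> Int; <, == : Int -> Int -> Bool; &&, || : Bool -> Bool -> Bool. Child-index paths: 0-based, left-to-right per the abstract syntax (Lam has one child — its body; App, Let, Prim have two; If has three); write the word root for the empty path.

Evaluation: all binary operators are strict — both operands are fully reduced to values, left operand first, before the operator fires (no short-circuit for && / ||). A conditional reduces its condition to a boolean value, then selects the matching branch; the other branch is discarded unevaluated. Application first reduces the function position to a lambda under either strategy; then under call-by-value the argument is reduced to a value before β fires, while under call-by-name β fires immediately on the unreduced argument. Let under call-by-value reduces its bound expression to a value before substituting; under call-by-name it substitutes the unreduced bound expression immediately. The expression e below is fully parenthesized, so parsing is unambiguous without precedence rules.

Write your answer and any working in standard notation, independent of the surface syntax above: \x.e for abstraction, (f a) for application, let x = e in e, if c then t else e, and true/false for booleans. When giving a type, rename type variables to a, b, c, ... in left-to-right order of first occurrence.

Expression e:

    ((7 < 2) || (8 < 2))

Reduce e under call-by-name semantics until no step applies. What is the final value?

Answer: false

Working:
step 0: ((7 < 2) || (8 < 2))
step 1: [delta@0] (false || (8 < 2))
step 2: [delta@1] (false || false)
step 3: [delta@root] false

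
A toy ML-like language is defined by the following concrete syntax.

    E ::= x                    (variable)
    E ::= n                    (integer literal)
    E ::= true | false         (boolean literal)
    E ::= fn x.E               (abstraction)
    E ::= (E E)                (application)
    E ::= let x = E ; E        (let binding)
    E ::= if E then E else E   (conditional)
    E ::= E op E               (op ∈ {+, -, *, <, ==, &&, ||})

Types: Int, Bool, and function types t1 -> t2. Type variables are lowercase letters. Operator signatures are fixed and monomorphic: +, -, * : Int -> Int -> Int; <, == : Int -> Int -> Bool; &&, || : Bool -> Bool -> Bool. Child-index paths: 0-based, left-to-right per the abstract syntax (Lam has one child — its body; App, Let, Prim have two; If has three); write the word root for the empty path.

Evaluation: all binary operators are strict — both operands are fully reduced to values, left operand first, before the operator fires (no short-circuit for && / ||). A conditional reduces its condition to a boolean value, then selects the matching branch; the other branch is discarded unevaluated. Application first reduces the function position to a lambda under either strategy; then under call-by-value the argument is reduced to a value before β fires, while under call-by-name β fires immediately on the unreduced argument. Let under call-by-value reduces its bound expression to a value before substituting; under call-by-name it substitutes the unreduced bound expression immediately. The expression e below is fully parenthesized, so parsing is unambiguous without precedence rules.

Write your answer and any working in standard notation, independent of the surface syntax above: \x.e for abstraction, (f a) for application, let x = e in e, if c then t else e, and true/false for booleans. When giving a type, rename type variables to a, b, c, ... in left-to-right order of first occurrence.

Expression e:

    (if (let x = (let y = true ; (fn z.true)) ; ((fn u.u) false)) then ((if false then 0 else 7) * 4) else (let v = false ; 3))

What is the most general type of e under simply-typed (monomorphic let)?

Answer: Int

Derivation:
let y : Bool
\z._ : a -> Bool
let x : a -> Bool
u : b
\u._ : b -> b
  unify b -> b ~ Bool -> c
  unify b ~ Bool
  unify Bool ~ c
_ _ : Bool
  unify Bool ~ Bool
  unify Bool ~ Bool
  unify Int ~ Int
  unify Int ~ Int
  unify Int ~ Int
let v : Bool
  unify Int ~ Int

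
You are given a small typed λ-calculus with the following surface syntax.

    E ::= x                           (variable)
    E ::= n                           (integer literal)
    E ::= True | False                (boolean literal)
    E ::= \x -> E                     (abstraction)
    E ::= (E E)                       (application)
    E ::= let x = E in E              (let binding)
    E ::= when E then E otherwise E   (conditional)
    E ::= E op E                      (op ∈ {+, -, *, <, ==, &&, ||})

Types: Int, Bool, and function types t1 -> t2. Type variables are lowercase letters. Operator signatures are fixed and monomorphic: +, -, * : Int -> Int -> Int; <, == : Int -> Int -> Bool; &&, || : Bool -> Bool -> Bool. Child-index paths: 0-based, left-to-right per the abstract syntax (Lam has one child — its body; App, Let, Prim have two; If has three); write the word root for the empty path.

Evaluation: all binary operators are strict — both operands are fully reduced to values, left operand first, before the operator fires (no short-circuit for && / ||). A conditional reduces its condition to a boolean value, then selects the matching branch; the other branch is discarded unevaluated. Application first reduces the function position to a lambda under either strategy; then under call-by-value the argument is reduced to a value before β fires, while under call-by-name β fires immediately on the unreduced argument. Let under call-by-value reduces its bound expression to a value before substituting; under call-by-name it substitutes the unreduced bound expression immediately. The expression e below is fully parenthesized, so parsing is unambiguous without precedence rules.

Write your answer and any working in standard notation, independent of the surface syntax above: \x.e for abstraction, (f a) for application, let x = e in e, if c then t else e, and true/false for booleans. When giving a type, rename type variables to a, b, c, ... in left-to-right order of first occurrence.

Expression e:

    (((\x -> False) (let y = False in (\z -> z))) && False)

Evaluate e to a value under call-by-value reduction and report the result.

Answer: false

Derivation:
step 0: (((\x.false) (let y = false in (\z.z))) && false)
step 1: [let@0.1] (((\x.false) (\z.z)) && false)
step 2: [beta@0] (false && false)
step 3: [delta@root] false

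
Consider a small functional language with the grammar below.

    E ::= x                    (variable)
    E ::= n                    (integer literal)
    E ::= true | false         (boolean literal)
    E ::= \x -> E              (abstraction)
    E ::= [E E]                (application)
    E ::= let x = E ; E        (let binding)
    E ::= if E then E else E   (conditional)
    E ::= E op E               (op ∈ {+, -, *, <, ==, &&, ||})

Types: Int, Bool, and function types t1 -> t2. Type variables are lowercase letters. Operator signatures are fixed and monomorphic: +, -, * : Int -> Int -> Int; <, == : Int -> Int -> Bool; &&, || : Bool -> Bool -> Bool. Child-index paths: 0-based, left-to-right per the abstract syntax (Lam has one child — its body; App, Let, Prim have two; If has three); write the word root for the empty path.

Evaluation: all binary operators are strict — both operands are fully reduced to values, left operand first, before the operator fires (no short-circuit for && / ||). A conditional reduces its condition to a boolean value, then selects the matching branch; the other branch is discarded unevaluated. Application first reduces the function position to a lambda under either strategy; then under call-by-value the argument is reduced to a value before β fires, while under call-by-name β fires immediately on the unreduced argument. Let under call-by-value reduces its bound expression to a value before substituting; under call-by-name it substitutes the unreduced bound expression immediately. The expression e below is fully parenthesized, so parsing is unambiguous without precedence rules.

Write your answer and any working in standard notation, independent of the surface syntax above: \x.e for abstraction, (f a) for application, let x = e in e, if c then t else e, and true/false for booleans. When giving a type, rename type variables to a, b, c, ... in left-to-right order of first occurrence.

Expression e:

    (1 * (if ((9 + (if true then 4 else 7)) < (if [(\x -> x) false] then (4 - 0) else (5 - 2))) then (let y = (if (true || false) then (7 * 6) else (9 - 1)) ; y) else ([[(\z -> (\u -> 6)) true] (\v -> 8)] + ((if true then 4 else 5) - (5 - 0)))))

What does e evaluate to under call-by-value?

Answer: 5

Trace:
step 0: (1 * (if ((9 + (if true then 4 else 7)) < (if ((\x.x) false) then (4 - 0) else (5 - 2))) then (let y = (if (true || false) then (7 * 6) else (9 - 1)) in y) else ((((\z.(\u.6)) true) (\v.8)) + ((if true then 4 else 5) - (5 - 0)))))
step 1: [if@1.0.0.1] (1 * (if ((9 + 4) < (if ((\x.x) false) then (4 - 0) else (5 - 2))) then (let y = (if (true || false) then (7 * 6) else (9 - 1)) in y) else ((((\z.(\u.6)) true) (\v.8)) + ((if true then 4 else 5) - (5 - 0)))))
step 2: [delta@1.0.0] (1 * (if (13 < (if ((\x.x) false) then (4 - 0) else (5 - 2))) then (let y = (if (true || false) then (7 * 6) else (9 - 1)) in y) else ((((\z.(\u.6)) true) (\v.8)) + ((if true then 4 else 5) - (5 - 0)))))
step 3: [beta@1.0.1.0] (1 * (if (13 < (if false then (4 - 0) else (5 - 2))) then (let y = (if (true || false) then (7 * 6) else (9 - 1)) in y) else ((((\z.(\u.6)) true) (\v.8)) + ((if true then 4 else 5) - (5 - 0)))))
step 4: [if@1.0.1] (1 * (if (13 < (5 - 2)) then (let y = (if (true || false) then (7 * 6) else (9 - 1)) in y) else ((((\z.(\u.6)) true) (\v.8)) + ((if true then 4 else 5) - (5 - 0)))))
step 5: [delta@1.0.1] (1 * (if (13 < 3) then (let y = (if (true || false) then (7 * 6) else (9 - 1)) in y) else ((((\z.(\u.6)) true) (\v.8)) + ((if true then 4 else 5) - (5 - 0)))))
step 6: [delta@1.0] (1 * (if false then (let y = (if (true || false) then (7 * 6) else (9 - 1)) in y) else ((((\z.(\u.6)) true) (\v.8)) + ((if true then 4 else 5) - (5 - 0)))))
step 7: [if@1] (1 * ((((\z.(\u.6)) true) (\v.8)) + ((if true then 4 else 5) - (5 - 0))))
step 8: [beta@1.0.0] (1 * (((\u.6) (\v.8)) + ((if true then 4 else 5) - (5 - 0))))
step 9: [beta@1.0] (1 * (6 + ((if true then 4 else 5) - (5 - 0))))
step 10: [if@1.1.0] (1 * (6 + (4 - (5 - 0))))
step 11: [delta@1.1.1] (1 * (6 + (4 - 5)))
step 12: [delta@1.1] (1 * (6 + -1))
step 13: [delta@1] (1 * 5)
step 14: [delta@root] 5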